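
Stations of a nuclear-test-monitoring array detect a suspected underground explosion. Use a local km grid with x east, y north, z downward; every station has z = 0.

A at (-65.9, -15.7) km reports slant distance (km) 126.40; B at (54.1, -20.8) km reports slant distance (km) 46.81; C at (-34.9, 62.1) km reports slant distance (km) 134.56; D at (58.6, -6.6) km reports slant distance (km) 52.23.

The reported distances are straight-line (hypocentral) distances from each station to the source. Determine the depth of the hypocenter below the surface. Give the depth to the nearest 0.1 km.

depth ≈ 45.6 km

Each station gives a sphere (x−x_i)² + (y−y_i)² + z² = d_i² (stations at z=0).
Subtracting the A sphere from B and C: z² cancels, leaving linear equations in x and y:
240.0 x − 10.2 y = 12555.93
62.0 x + 155.6 y = -1644.31
Solving: x ≈ 51.004, y ≈ -30.890 km (keep extra digits for the depth step; rounded: 51.0, -30.9).
Then from the A sphere: z² = 126.40² − (x + 65.9)² − (y + 15.7)² with x = 51.004, y = -30.890, so z ≈ 45.603 ≈ 45.6 km.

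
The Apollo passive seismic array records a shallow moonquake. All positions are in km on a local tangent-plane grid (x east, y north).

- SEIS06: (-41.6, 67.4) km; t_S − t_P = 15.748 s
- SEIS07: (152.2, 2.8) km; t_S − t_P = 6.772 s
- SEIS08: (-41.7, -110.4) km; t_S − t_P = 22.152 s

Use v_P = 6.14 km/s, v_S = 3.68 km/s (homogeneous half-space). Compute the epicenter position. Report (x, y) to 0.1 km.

99.6 km east, 36.0 km north

Distance from S−P lag: d = Δt · v_P v_S / (v_P − v_S) = Δt · (6.14·3.68)/(6.14−3.68) ≈ 9.1850·Δt.
So d_SEIS06 = 144.65, d_SEIS07 = 62.20, d_SEIS08 = 203.47 km.
Circle about each station: (x + 41.6)² + (y − 67.4)² = 144.65²; (x − 152.2)² + (y − 2.8)² = 62.20²; (x + 41.7)² + (y + 110.4)² = 203.47².
Subtracting pairs of circle equations eliminates x²+y² and gives linear equations (the radical axes):
387.6 x − 129.2 y = 33954.14
-0.2 x − 355.6 y = -12822.69
Solving the 2×2 system: x ≈ 99.6, y ≈ 36.0 km.
Check against SEIS06 (with the unrounded x, y): √((x + 41.6)²+(y − 67.4)²) = 144.65 ≈ 144.65 km. ✓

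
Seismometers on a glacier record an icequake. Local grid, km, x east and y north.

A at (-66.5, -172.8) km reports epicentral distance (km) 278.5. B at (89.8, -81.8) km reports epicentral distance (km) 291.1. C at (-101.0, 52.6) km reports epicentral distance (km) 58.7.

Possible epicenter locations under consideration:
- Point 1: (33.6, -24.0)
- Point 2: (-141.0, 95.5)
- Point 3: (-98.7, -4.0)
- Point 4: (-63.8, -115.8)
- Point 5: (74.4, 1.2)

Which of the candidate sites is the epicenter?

Point 2

For each candidate, compare |candidate − station| to the reported distance:
Point 1: residuals A 99.2, B 210.5, C 96.2 → max 210.5 km
Point 2: residuals A 0.0, B 0.1, C 0.0 → max 0.1 km
Point 3: residuals A 106.7, B 87.2, C 2.1 → max 106.7 km
Point 4: residuals A 221.4, B 133.8, C 113.8 → max 221.4 km
Point 5: residuals A 54.6, B 206.7, C 124.1 → max 206.7 km
Only Point 2 has all residuals ≈ 0.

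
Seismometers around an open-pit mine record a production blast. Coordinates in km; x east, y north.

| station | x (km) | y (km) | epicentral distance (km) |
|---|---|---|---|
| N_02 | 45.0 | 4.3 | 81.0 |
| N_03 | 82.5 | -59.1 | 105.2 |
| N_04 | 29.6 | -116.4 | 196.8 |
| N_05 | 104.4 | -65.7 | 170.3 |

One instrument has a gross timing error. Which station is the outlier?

Solve using three stations at a time. Using N_02, N_04, N_05 (subtract circle equations pairwise → linear system) gives (x, y) ≈ (16.2, 79.9).
Distances from that point to each station vs reported:
  N_02: calculated 80.9 vs reported 81.0 → residual 0.1 km
  N_03: calculated 154.0 vs reported 105.2 → residual 48.8 km
  N_04: calculated 196.8 vs reported 196.8 → residual 0.0 km
  N_05: calculated 170.3 vs reported 170.3 → residual 0.0 km
N_02, N_04, N_05 are mutually consistent (residuals ≈ 0); N_03 is off by 48.8 km.

N_03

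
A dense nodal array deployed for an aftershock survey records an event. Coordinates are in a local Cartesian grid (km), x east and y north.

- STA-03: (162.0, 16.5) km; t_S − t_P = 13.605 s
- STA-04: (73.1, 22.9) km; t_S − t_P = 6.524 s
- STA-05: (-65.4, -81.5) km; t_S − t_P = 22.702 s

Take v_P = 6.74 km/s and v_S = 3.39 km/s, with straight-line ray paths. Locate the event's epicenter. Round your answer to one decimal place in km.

Distance from S−P lag: d = Δt · v_P v_S / (v_P − v_S) = Δt · (6.74·3.39)/(6.74−3.39) ≈ 6.8205·Δt.
So d_STA-03 = 92.79, d_STA-04 = 44.50, d_STA-05 = 154.84 km.
Circle about each station: (x − 162.0)² + (y − 16.5)² = 92.79²; (x − 73.1)² + (y − 22.9)² = 44.50²; (x + 65.4)² + (y + 81.5)² = 154.84².
Subtracting pairs of circle equations eliminates x²+y² and gives linear equations (the radical axes):
-177.8 x + 12.8 y = -14018.50
-454.8 x − 196.0 y = -30962.28
Solving the 2×2 system: x ≈ 77.3, y ≈ -21.4 km.
Check against STA-03 (with the unrounded x, y): √((x − 162.0)²+(y − 16.5)²) = 92.79 ≈ 92.79 km. ✓

x ≈ 77.3 km, y ≈ -21.4 km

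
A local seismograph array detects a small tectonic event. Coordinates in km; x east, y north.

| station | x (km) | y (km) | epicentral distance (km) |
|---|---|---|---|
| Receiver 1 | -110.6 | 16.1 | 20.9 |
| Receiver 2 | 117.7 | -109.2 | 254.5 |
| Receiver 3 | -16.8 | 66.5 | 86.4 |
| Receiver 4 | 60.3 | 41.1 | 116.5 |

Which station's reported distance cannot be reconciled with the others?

Solve using three stations at a time. Using Receiver 1, Receiver 2, Receiver 3 (subtract circle equations pairwise → linear system) gives (x, y) ≈ (-95.2, 30.2).
Distances from that point to each station vs reported:
  Receiver 1: calculated 20.9 vs reported 20.9 → residual 0.0 km
  Receiver 2: calculated 254.5 vs reported 254.5 → residual 0.0 km
  Receiver 3: calculated 86.4 vs reported 86.4 → residual 0.0 km
  Receiver 4: calculated 155.9 vs reported 116.5 → residual 39.4 km
Receiver 1, Receiver 2, Receiver 3 are mutually consistent (residuals ≈ 0); Receiver 4 is off by 39.4 km.

Receiver 4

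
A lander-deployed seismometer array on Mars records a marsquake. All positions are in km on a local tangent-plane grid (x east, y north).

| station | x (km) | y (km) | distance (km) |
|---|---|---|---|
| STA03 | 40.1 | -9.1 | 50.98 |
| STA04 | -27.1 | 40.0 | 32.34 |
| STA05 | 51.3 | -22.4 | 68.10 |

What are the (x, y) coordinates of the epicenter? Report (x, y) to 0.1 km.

Circle about each station: (x − 40.1)² + (y + 9.1)² = 50.98²; (x + 27.1)² + (y − 40.0)² = 32.34²; (x − 51.3)² + (y + 22.4)² = 68.10².
Subtracting pairs of circle equations eliminates x²+y² and gives linear equations (the radical axes):
-134.4 x + 98.2 y = 2196.67
22.4 x − 26.6 y = -596.02
Solving the 2×2 system: x ≈ 0.1, y ≈ 22.5 km.

(0.1, 22.5)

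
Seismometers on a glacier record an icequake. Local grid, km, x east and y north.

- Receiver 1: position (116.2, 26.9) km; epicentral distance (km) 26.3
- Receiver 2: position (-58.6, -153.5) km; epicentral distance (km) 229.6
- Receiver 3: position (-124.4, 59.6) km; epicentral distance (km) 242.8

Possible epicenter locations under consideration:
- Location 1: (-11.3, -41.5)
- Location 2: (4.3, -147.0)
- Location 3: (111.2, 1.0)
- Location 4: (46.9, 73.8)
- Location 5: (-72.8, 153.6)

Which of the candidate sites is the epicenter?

For each candidate, compare |candidate − station| to the reported distance:
Location 1: residuals Receiver 1 118.4, Receiver 2 108.0, Receiver 3 91.1 → max 118.4 km
Location 2: residuals Receiver 1 180.5, Receiver 2 166.4, Receiver 3 0.6 → max 180.5 km
Location 3: residuals Receiver 1 0.1, Receiver 2 0.0, Receiver 3 0.0 → max 0.1 km
Location 4: residuals Receiver 1 57.4, Receiver 2 21.0, Receiver 3 70.9 → max 70.9 km
Location 5: residuals Receiver 1 201.2, Receiver 2 77.8, Receiver 3 135.6 → max 201.2 km
Only Location 3 has all residuals ≈ 0.

Location 3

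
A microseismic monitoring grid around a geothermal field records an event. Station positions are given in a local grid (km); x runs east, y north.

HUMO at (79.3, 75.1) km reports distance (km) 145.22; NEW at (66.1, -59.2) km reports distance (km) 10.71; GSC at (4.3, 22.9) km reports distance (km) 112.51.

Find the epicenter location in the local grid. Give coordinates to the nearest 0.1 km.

68.2 km east, -69.7 km north

Circle about each station: (x − 79.3)² + (y − 75.1)² = 145.22²; (x − 66.1)² + (y + 59.2)² = 10.71²; (x − 4.3)² + (y − 22.9)² = 112.51².
Subtracting pairs of circle equations eliminates x²+y² and gives linear equations (the radical axes):
-26.4 x − 268.6 y = 16919.49
-150.0 x − 104.4 y = -2955.25
Solving the 2×2 system: x ≈ 68.2, y ≈ -69.7 km.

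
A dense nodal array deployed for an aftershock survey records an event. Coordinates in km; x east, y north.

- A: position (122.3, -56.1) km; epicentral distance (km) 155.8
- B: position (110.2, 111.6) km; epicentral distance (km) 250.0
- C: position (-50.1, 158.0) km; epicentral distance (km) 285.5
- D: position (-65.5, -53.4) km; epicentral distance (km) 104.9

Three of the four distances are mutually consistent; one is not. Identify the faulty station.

A

Solve using three stations at a time. Using B, C, D (subtract circle equations pairwise → linear system) gives (x, y) ≈ (15.6, -119.8).
Distances from that point to each station vs reported:
  A: calculated 124.2 vs reported 155.8 → residual 31.6 km
  B: calculated 250.0 vs reported 250.0 → residual 0.0 km
  C: calculated 285.5 vs reported 285.5 → residual 0.0 km
  D: calculated 104.9 vs reported 104.9 → residual 0.0 km
B, C, D are mutually consistent (residuals ≈ 0); A is off by 31.6 km.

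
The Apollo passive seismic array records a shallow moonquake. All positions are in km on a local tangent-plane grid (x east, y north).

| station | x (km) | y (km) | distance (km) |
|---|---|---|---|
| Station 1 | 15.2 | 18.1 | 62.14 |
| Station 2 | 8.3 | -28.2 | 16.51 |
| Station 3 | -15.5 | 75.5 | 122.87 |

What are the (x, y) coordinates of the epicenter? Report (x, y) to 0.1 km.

Circle about each station: (x − 15.2)² + (y − 18.1)² = 62.14²; (x − 8.3)² + (y + 28.2)² = 16.51²; (x + 15.5)² + (y − 75.5)² = 122.87².
Subtracting the Station 1 equation from the Station 2 and Station 3 equations removes the quadratic terms:
-13.8 x − 92.6 y = 3894.28
-61.4 x + 114.8 y = -5853.81
Solving the 2×2 system: x ≈ 13.1, y ≈ -44.0 km.

13.1 km east, -44.0 km north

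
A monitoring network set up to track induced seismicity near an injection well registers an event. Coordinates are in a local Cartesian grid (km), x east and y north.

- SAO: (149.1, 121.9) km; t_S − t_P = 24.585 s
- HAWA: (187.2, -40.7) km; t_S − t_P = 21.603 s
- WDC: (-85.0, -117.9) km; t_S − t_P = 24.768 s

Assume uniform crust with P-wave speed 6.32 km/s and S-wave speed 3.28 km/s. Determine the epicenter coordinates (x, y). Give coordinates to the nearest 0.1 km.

Distance from S−P lag: d = Δt · v_P v_S / (v_P − v_S) = Δt · (6.32·3.28)/(6.32−3.28) ≈ 6.8189·Δt.
So d_SAO = 167.64, d_HAWA = 147.31, d_WDC = 168.89 km.
Circle about each station: (x − 149.1)² + (y − 121.9)² = 167.64²; (x − 187.2)² + (y + 40.7)² = 147.31²; (x + 85.0)² + (y + 117.9)² = 168.89².
Subtracting the SAO equation from the HAWA and WDC equations removes the quadratic terms:
76.2 x − 325.2 y = 6012.84
-468.2 x − 479.6 y = -16385.67
Solving the 2×2 system: x ≈ 43.5, y ≈ -8.3 km.

43.5 km east, -8.3 km north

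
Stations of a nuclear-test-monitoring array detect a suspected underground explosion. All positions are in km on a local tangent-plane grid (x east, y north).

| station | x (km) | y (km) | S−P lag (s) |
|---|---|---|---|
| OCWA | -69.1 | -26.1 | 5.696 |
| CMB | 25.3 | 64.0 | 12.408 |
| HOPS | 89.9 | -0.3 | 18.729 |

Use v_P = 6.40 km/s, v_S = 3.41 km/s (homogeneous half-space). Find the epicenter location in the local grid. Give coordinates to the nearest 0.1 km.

x ≈ -46.5 km, y ≈ 8.8 km

Distance from S−P lag: d = Δt · v_P v_S / (v_P − v_S) = Δt · (6.40·3.41)/(6.40−3.41) ≈ 7.2990·Δt.
So d_OCWA = 41.58, d_CMB = 90.57, d_HOPS = 136.70 km.
Circle about each station: (x + 69.1)² + (y + 26.1)² = 41.58²; (x − 25.3)² + (y − 64.0)² = 90.57²; (x − 89.9)² + (y + 0.3)² = 136.70².
Subtracting the OCWA equation from the CMB and HOPS equations removes the quadratic terms:
188.8 x + 180.2 y = -7193.96
318.0 x + 51.6 y = -14331.91
Solving the 2×2 system: x ≈ -46.5, y ≈ 8.8 km.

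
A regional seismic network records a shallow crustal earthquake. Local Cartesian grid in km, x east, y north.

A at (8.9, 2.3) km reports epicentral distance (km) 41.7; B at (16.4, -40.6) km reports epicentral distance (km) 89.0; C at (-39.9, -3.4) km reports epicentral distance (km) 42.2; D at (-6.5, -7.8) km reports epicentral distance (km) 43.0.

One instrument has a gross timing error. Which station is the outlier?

Solve using three stations at a time. Using A, C, D (subtract circle equations pairwise → linear system) gives (x, y) ≈ (-19.1, 33.6).
Distances from that point to each station vs reported:
  A: calculated 42.0 vs reported 41.7 → residual 0.3 km
  B: calculated 82.2 vs reported 89.0 → residual 6.8 km
  C: calculated 42.5 vs reported 42.2 → residual 0.3 km
  D: calculated 43.3 vs reported 43.0 → residual 0.3 km
A, C, D are mutually consistent (residuals ≈ 0); B is off by 6.8 km.

B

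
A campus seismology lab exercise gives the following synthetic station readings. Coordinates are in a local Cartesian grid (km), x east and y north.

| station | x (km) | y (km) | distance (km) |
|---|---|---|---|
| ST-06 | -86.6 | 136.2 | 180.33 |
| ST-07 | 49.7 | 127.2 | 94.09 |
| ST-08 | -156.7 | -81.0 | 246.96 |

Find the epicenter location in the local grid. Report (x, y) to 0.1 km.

Circle about each station: (x + 86.6)² + (y − 136.2)² = 180.33²; (x − 49.7)² + (y − 127.2)² = 94.09²; (x + 156.7)² + (y + 81.0)² = 246.96².
Subtracting pairs of circle equations eliminates x²+y² and gives linear equations (the radical axes):
272.6 x − 18.0 y = 16265.91
-140.2 x − 434.4 y = -23404.44
Solving the 2×2 system: x ≈ 61.9, y ≈ 33.9 km.
Check against ST-06 (with the unrounded x, y): √((x + 86.6)²+(y − 136.2)²) = 180.33 ≈ 180.33 km. ✓

61.9 km east, 33.9 km north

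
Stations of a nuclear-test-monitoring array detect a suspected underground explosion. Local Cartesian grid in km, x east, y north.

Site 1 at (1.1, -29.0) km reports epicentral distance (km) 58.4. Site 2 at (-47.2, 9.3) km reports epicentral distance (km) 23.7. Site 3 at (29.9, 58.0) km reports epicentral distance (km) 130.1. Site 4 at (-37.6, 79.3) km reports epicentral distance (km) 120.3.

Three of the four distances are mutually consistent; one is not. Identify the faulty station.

Site 2

Solve using three stations at a time. Using Site 1, Site 3, Site 4 (subtract circle equations pairwise → linear system) gives (x, y) ≈ (-56.1, -39.5).
Distances from that point to each station vs reported:
  Site 1: calculated 58.2 vs reported 58.4 → residual 0.2 km
  Site 2: calculated 49.6 vs reported 23.7 → residual 25.9 km
  Site 3: calculated 130.0 vs reported 130.1 → residual 0.1 km
  Site 4: calculated 120.2 vs reported 120.3 → residual 0.1 km
Site 1, Site 3, Site 4 are mutually consistent (residuals ≈ 0); Site 2 is off by 25.9 km.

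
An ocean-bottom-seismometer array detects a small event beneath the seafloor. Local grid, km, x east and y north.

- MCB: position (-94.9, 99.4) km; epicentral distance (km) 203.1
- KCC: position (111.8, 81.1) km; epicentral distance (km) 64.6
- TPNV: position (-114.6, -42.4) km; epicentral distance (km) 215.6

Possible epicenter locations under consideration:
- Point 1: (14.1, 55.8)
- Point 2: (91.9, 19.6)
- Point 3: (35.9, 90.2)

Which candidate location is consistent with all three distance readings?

For each candidate, compare |candidate − station| to the reported distance:
Point 1: residuals MCB 85.7, KCC 36.3, TPNV 53.7 → max 85.7 km
Point 2: residuals MCB 0.0, KCC 0.0, TPNV 0.0 → max 0.0 km
Point 3: residuals MCB 72.0, KCC 11.8, TPNV 15.0 → max 72.0 km
Only Point 2 has all residuals ≈ 0.

Point 2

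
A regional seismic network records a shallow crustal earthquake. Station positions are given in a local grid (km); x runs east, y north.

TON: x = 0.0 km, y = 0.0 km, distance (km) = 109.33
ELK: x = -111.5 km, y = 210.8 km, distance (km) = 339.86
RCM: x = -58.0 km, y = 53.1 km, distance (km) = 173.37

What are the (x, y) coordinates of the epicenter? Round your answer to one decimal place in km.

Circle about each station: x² + y² = 109.33²; (x + 111.5)² + (y − 210.8)² = 339.86²; (x + 58.0)² + (y − 53.1)² = 173.37².
Subtracting the TON equation from the ELK and RCM equations removes the quadratic terms:
-223.0 x + 421.6 y = -46682.88
-116.0 x + 106.2 y = -11920.50
Solving the 2×2 system: x ≈ 2.7, y ≈ -109.3 km.
Check against TON (with the unrounded x, y): √(x²+y²) = 109.34 ≈ 109.33 km. ✓

2.7 km east, -109.3 km north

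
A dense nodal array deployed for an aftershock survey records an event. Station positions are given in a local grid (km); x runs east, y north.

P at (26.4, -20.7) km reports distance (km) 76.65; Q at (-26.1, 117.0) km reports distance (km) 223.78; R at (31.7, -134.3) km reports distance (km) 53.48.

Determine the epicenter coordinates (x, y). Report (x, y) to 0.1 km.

Circle about each station: (x − 26.4)² + (y + 20.7)² = 76.65²; (x + 26.1)² + (y − 117.0)² = 223.78²; (x − 31.7)² + (y + 134.3)² = 53.48².
Subtracting pairs of circle equations eliminates x²+y² and gives linear equations (the radical axes):
-105.0 x + 275.4 y = -30957.51
10.6 x − 227.2 y = 20931.04
Solving the 2×2 system: x ≈ 60.6, y ≈ -89.3 km.

x ≈ 60.6 km, y ≈ -89.3 km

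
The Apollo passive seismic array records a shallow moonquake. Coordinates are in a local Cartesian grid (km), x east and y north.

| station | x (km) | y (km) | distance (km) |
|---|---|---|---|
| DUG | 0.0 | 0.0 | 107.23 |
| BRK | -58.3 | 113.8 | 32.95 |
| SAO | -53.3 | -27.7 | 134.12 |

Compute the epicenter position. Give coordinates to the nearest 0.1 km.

Circle about each station: x² + y² = 107.23²; (x + 58.3)² + (y − 113.8)² = 32.95²; (x + 53.3)² + (y + 27.7)² = 134.12².
Subtracting the DUG equation from the BRK and SAO equations removes the quadratic terms:
-116.6 x + 227.6 y = 26761.90
-106.6 x − 55.4 y = -2881.72
Solving the 2×2 system: x ≈ -26.9, y ≈ 103.8 km.
Check against DUG (with the unrounded x, y): √(x²+y²) = 107.23 ≈ 107.23 km. ✓

(-26.9, 103.8)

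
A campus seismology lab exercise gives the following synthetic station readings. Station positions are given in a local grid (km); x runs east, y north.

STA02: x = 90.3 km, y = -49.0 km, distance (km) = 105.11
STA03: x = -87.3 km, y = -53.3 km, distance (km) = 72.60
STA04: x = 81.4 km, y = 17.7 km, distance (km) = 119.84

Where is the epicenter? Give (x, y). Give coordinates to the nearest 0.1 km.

(-14.7, -53.9)

Circle about each station: (x − 90.3)² + (y + 49.0)² = 105.11²; (x + 87.3)² + (y + 53.3)² = 72.60²; (x − 81.4)² + (y − 17.7)² = 119.84².
Subtracting the STA02 equation from the STA03 and STA04 equations removes the quadratic terms:
-355.2 x − 8.6 y = 5684.44
-17.8 x + 133.4 y = -6929.35
Solving the 2×2 system: x ≈ -14.7, y ≈ -53.9 km.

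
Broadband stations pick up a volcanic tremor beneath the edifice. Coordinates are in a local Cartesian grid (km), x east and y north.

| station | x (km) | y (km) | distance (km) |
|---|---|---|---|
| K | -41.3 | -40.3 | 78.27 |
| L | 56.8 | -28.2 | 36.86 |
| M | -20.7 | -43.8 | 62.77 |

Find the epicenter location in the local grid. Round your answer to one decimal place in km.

x ≈ 28.4 km, y ≈ -4.7 km

Circle about each station: (x + 41.3)² + (y + 40.3)² = 78.27²; (x − 56.8)² + (y + 28.2)² = 36.86²; (x + 20.7)² + (y + 43.8)² = 62.77².
Subtracting pairs of circle equations eliminates x²+y² and gives linear equations (the radical axes):
196.2 x + 24.2 y = 5459.23
41.2 x − 7.0 y = 1203.27
Solving the 2×2 system: x ≈ 28.4, y ≈ -4.7 km.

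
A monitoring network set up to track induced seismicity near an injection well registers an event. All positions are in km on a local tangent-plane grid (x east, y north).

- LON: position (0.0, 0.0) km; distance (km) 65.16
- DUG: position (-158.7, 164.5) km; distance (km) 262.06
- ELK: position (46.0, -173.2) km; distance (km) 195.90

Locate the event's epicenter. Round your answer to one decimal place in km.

x ≈ 61.3 km, y ≈ 22.1 km

Circle about each station: x² + y² = 65.16²; (x + 158.7)² + (y − 164.5)² = 262.06²; (x − 46.0)² + (y + 173.2)² = 195.90².
Subtracting the LON equation from the DUG and ELK equations removes the quadratic terms:
-317.4 x + 329.0 y = -12183.68
92.0 x − 346.4 y = -2016.74
Solving the 2×2 system: x ≈ 61.3, y ≈ 22.1 km.
Check against LON (with the unrounded x, y): √(x²+y²) = 65.16 ≈ 65.16 km. ✓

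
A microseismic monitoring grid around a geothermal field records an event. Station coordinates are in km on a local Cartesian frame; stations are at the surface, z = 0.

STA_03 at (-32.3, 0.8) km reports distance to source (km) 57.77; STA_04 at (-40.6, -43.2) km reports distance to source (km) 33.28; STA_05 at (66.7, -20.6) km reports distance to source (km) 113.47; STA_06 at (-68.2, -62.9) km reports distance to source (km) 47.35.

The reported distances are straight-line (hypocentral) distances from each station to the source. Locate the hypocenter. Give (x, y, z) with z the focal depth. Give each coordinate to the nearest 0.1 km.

(-38.8, -46.1, 33.1)

Each station gives a sphere (x−x_i)² + (y−y_i)² + z² = d_i² (stations at z=0).
Subtracting the STA_03 sphere from STA_04 and STA_05: z² cancels, leaving linear equations in x and y:
-16.6 x − 88.0 y = 4700.48
198.0 x − 42.8 y = -5708.75
Solving: x ≈ -38.796, y ≈ -46.096 km (keep extra digits for the depth step; rounded: -38.8, -46.1).
Then from the STA_03 sphere: z² = 57.77² − (x + 32.3)² − (y − 0.8)² with x = -38.796, y = -46.096, so z ≈ 33.105 ≈ 33.1 km.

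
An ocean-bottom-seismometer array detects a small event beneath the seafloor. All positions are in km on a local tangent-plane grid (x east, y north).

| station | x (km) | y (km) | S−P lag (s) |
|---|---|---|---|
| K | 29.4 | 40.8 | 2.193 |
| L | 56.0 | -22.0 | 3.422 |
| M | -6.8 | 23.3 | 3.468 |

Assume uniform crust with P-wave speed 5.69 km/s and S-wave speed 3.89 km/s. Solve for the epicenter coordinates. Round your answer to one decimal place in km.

Distance from S−P lag: d = Δt · v_P v_S / (v_P − v_S) = Δt · (5.69·3.89)/(5.69−3.89) ≈ 12.2967·Δt.
So d_K = 26.97, d_L = 42.08, d_M = 42.65 km.
Circle about each station: (x − 29.4)² + (y − 40.8)² = 26.97²; (x − 56.0)² + (y + 22.0)² = 42.08²; (x + 6.8)² + (y − 23.3)² = 42.65².
Subtracting the K equation from the L and M equations removes the quadratic terms:
53.2 x − 125.6 y = 47.65
-72.4 x − 35.0 y = -3031.51
Solving the 2×2 system: x ≈ 34.9, y ≈ 14.4 km.

(34.9, 14.4)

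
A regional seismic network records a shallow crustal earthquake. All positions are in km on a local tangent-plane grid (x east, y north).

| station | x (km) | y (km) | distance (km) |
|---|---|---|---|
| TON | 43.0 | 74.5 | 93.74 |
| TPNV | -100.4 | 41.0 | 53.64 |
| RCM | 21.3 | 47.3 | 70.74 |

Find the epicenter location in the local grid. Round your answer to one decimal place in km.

Circle about each station: (x − 43.0)² + (y − 74.5)² = 93.74²; (x + 100.4)² + (y − 41.0)² = 53.64²; (x − 21.3)² + (y − 47.3)² = 70.74².
Subtracting the TON equation from the TPNV and RCM equations removes the quadratic terms:
-286.8 x − 67.0 y = 10271.85
-43.4 x − 54.4 y = -925.23
Solving the 2×2 system: x ≈ -48.9, y ≈ 56.0 km.

(-48.9, 56.0)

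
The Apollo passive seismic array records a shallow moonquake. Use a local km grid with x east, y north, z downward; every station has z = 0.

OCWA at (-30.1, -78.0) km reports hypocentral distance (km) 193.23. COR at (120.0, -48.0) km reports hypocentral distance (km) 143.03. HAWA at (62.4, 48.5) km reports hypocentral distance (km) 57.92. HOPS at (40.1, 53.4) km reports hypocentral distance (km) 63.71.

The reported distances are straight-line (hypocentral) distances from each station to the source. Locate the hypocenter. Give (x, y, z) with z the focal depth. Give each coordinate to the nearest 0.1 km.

x ≈ 73.0 km, y ≈ 78.0 km, depth ≈ 48.7 km

Each station gives a sphere (x−x_i)² + (y−y_i)² + z² = d_i² (stations at z=0).
Subtracting the OCWA sphere from COR and HAWA: z² cancels, leaving linear equations in x and y:
300.2 x + 60.0 y = 26594.24
185.0 x + 253.0 y = 33239.11
Solving: x ≈ 72.999, y ≈ 78.002 km (keep extra digits for the depth step; rounded: 73.0, 78.0).
Then from the OCWA sphere: z² = 193.23² − (x + 30.1)² − (y + 78.0)² with x = 72.999, y = 78.002, so z ≈ 48.701 ≈ 48.7 km.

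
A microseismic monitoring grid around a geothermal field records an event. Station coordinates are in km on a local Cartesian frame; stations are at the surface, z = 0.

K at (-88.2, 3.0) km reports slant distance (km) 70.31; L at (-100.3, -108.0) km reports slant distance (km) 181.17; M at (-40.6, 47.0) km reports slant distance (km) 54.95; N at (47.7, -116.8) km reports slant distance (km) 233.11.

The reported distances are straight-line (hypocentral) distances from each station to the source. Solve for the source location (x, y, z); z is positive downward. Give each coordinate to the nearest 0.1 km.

(-88.0, 72.4, 11.3)

Each station gives a sphere (x−x_i)² + (y−y_i)² + z² = d_i² (stations at z=0).
Subtracting the K sphere from L and M: z² cancels, leaving linear equations in x and y:
-24.2 x − 222.0 y = -13943.22
95.2 x + 88.0 y = -2006.89
Solving: x ≈ -88.006, y ≈ 72.401 km (keep extra digits for the depth step; rounded: -88.0, 72.4).
Then from the K sphere: z² = 70.31² − (x + 88.2)² − (y − 3.0)² with x = -88.006, y = 72.401, so z ≈ 11.268 ≈ 11.3 km.
Check against N (with the unrounded solution): distance 233.11 ≈ 233.11 km. ✓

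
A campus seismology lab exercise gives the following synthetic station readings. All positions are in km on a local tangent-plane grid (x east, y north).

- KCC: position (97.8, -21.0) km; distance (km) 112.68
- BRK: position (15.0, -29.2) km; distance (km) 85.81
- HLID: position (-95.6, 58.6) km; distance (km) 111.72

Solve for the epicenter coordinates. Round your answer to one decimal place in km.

(16.1, 56.6)

Circle about each station: (x − 97.8)² + (y + 21.0)² = 112.68²; (x − 15.0)² + (y + 29.2)² = 85.81²; (x + 95.6)² + (y − 58.6)² = 111.72².
Subtracting the KCC equation from the BRK and HLID equations removes the quadratic terms:
-165.6 x − 16.4 y = -3594.77
-386.8 x + 159.2 y = 2782.90
Solving the 2×2 system: x ≈ 16.1, y ≈ 56.6 km.
Check against KCC (with the unrounded x, y): √((x − 97.8)²+(y + 21.0)²) = 112.68 ≈ 112.68 km. ✓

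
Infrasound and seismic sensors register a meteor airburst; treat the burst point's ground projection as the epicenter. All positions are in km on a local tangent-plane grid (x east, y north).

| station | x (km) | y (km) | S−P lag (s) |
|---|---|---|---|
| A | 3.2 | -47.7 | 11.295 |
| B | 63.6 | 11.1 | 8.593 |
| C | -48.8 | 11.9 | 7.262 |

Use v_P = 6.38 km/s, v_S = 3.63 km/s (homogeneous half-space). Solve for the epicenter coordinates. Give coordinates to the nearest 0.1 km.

Distance from S−P lag: d = Δt · v_P v_S / (v_P − v_S) = Δt · (6.38·3.63)/(6.38−3.63) ≈ 8.4216·Δt.
So d_A = 95.12, d_B = 72.37, d_C = 61.16 km.
Circle about each station: (x − 3.2)² + (y + 47.7)² = 95.12²; (x − 63.6)² + (y − 11.1)² = 72.37²; (x + 48.8)² + (y − 11.9)² = 61.16².
Subtracting pairs of circle equations eliminates x²+y² and gives linear equations (the radical axes):
120.8 x + 117.6 y = 5693.04
-104.0 x + 119.2 y = 5544.79
Solving the 2×2 system: x ≈ 1.0, y ≈ 47.4 km.
Check against A (with the unrounded x, y): √((x − 3.2)²+(y + 47.7)²) = 95.11 ≈ 95.12 km. ✓

x ≈ 1.0 km, y ≈ 47.4 km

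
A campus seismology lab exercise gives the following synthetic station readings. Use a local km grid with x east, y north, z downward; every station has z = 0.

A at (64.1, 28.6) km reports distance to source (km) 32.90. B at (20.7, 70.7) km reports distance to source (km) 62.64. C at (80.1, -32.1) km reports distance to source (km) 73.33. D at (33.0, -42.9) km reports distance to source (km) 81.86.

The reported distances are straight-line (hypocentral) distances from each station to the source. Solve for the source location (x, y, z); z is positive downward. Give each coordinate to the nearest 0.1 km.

Each station gives a sphere (x−x_i)² + (y−y_i)² + z² = d_i² (stations at z=0).
Subtracting the A sphere from B and C: z² cancels, leaving linear equations in x and y:
-86.8 x + 84.2 y = -2341.15
32.0 x − 121.4 y = -1775.23
Solving: x ≈ 55.296, y ≈ 29.198 km (keep extra digits for the depth step; rounded: 55.3, 29.2).
Then from the A sphere: z² = 32.90² − (x − 64.1)² − (y − 28.6)² with x = 55.296, y = 29.198, so z ≈ 31.695 ≈ 31.7 km.
Check against D (with the unrounded solution): distance 81.85 ≈ 81.86 km. ✓

(55.3, 29.2, 31.7)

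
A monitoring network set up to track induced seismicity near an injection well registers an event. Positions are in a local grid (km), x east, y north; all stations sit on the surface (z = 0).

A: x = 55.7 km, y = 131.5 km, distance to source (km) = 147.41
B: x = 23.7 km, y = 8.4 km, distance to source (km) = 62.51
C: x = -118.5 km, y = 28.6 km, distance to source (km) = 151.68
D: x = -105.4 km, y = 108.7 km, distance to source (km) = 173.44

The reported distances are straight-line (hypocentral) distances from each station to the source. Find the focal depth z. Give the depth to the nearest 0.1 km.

z ≈ 62.0 km

Each station gives a sphere (x−x_i)² + (y−y_i)² + z² = d_i² (stations at z=0).
Subtracting the A sphere from B and C: z² cancels, leaving linear equations in x and y:
-64.0 x − 246.2 y = -1940.28
-348.4 x − 205.8 y = -6811.64
Solving: x ≈ 17.598, y ≈ 3.306 km (keep extra digits for the depth step; rounded: 17.6, 3.3).
Then from the A sphere: z² = 147.41² − (x − 55.7)² − (y − 131.5)² with x = 17.598, y = 3.306, so z ≈ 62.002 ≈ 62.0 km.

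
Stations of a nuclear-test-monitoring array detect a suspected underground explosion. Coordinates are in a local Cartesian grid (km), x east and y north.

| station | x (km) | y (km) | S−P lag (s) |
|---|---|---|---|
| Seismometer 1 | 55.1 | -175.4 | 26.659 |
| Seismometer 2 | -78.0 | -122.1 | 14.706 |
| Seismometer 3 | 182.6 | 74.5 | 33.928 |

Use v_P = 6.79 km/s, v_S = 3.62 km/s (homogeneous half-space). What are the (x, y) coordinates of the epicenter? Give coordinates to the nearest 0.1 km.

Distance from S−P lag: d = Δt · v_P v_S / (v_P − v_S) = Δt · (6.79·3.62)/(6.79−3.62) ≈ 7.7539·Δt.
So d_Seismometer 1 = 206.71, d_Seismometer 2 = 114.03, d_Seismometer 3 = 263.07 km.
Circle about each station: (x − 55.1)² + (y + 175.4)² = 206.71²; (x + 78.0)² + (y + 122.1)² = 114.03²; (x − 182.6)² + (y − 74.5)² = 263.07².
Subtracting pairs of circle equations eliminates x²+y² and gives linear equations (the radical axes):
-266.2 x + 106.6 y = 16917.42
255.0 x + 499.8 y = -21384.96
Solving the 2×2 system: x ≈ -67.0, y ≈ -8.6 km.
Check against Seismometer 1 (with the unrounded x, y): √((x − 55.1)²+(y + 175.4)²) = 206.71 ≈ 206.71 km. ✓

x ≈ -67.0 km, y ≈ -8.6 km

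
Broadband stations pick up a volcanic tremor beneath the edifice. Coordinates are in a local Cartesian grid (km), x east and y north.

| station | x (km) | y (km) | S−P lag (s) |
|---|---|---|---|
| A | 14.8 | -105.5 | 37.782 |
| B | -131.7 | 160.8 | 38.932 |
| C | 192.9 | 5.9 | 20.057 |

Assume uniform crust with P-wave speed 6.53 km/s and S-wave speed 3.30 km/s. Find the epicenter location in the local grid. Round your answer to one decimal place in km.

Distance from S−P lag: d = Δt · v_P v_S / (v_P − v_S) = Δt · (6.53·3.30)/(6.53−3.30) ≈ 6.6715·Δt.
So d_A = 252.06, d_B = 259.74, d_C = 133.81 km.
Circle about each station: (x − 14.8)² + (y + 105.5)² = 252.06²; (x + 131.7)² + (y − 160.8)² = 259.74²; (x − 192.9)² + (y − 5.9)² = 133.81².
Subtracting pairs of circle equations eliminates x²+y² and gives linear equations (the radical axes):
-293.0 x + 532.6 y = 27921.62
356.2 x + 222.8 y = 71525.06
Solving the 2×2 system: x ≈ 125.0, y ≈ 121.2 km.

(125.0, 121.2)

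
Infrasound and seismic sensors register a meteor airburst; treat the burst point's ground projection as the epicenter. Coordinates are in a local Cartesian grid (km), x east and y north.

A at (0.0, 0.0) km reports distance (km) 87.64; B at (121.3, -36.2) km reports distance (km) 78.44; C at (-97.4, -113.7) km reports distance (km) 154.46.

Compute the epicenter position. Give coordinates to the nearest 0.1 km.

Circle about each station: x² + y² = 87.64²; (x − 121.3)² + (y + 36.2)² = 78.44²; (x + 97.4)² + (y + 113.7)² = 154.46².
Subtracting the A equation from the B and C equations removes the quadratic terms:
242.6 x − 72.4 y = 17552.07
-194.8 x − 227.4 y = 6237.33
Solving the 2×2 system: x ≈ 51.1, y ≈ -71.2 km.

(51.1, -71.2)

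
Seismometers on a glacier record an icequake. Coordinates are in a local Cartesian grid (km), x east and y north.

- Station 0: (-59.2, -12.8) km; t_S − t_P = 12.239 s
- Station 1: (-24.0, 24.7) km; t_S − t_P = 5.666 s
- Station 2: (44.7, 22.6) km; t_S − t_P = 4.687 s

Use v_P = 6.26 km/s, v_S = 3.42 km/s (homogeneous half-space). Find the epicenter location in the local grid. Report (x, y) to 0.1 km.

15.1 km east, 41.9 km north

Distance from S−P lag: d = Δt · v_P v_S / (v_P − v_S) = Δt · (6.26·3.42)/(6.26−3.42) ≈ 7.5385·Δt.
So d_Station 0 = 92.26, d_Station 1 = 42.71, d_Station 2 = 35.33 km.
Circle about each station: (x + 59.2)² + (y + 12.8)² = 92.26²; (x + 24.0)² + (y − 24.7)² = 42.71²; (x − 44.7)² + (y − 22.6)² = 35.33².
Subtracting the Station 0 equation from the Station 1 and Station 2 equations removes the quadratic terms:
70.4 x + 75.0 y = 4205.37
207.8 x + 70.8 y = 6104.07
Solving the 2×2 system: x ≈ 15.1, y ≈ 41.9 km.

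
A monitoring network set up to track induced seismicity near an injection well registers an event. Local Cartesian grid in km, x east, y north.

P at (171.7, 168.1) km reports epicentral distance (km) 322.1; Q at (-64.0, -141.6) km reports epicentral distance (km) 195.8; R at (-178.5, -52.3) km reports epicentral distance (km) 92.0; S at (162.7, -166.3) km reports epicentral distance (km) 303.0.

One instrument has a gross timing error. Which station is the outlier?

Q

Solve using three stations at a time. Using P, R, S (subtract circle equations pairwise → linear system) gives (x, y) ≈ (-96.8, -9.8).
Distances from that point to each station vs reported:
  P: calculated 322.1 vs reported 322.1 → residual 0.0 km
  Q: calculated 135.8 vs reported 195.8 → residual 60.0 km
  R: calculated 92.1 vs reported 92.0 → residual 0.1 km
  S: calculated 303.0 vs reported 303.0 → residual 0.0 km
P, R, S are mutually consistent (residuals ≈ 0); Q is off by 60.0 km.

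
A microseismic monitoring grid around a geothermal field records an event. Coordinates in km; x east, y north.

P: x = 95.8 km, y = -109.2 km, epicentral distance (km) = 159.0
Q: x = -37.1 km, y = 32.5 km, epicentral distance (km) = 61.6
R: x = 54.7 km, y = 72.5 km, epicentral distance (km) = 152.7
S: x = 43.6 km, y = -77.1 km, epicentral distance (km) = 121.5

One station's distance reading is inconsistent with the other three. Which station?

Solve using three stations at a time. Using Q, R, S (subtract circle equations pairwise → linear system) gives (x, y) ≈ (-64.9, -22.4).
Distances from that point to each station vs reported:
  P: calculated 182.6 vs reported 159.0 → residual 23.6 km
  Q: calculated 61.6 vs reported 61.6 → residual 0.0 km
  R: calculated 152.7 vs reported 152.7 → residual 0.0 km
  S: calculated 121.5 vs reported 121.5 → residual 0.0 km
Q, R, S are mutually consistent (residuals ≈ 0); P is off by 23.6 km.

P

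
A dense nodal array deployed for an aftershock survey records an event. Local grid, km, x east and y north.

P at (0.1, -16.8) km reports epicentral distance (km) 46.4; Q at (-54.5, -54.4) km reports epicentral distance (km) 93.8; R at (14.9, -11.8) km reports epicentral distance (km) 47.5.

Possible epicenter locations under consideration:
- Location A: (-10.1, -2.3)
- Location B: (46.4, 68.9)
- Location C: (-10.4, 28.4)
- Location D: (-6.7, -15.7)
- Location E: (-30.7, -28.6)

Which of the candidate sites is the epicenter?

Location C

For each candidate, compare |candidate − station| to the reported distance:
Location A: residuals P 28.7, Q 25.3, R 20.8 → max 28.7 km
Location B: residuals P 51.0, Q 65.5, R 39.1 → max 65.5 km
Location C: residuals P 0.0, Q 0.0, R 0.0 → max 0.0 km
Location D: residuals P 39.5, Q 32.3, R 25.6 → max 39.5 km
Location E: residuals P 13.4, Q 58.7, R 1.1 → max 58.7 km
Only Location C has all residuals ≈ 0.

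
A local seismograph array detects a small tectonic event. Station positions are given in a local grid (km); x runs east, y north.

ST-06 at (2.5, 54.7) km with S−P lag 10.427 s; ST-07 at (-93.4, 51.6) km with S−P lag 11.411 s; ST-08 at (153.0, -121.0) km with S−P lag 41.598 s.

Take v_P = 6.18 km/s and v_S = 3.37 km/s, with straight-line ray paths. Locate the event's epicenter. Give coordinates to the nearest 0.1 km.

Distance from S−P lag: d = Δt · v_P v_S / (v_P − v_S) = Δt · (6.18·3.37)/(6.18−3.37) ≈ 7.4116·Δt.
So d_ST-06 = 77.28, d_ST-07 = 84.57, d_ST-08 = 308.31 km.
Circle about each station: (x − 2.5)² + (y − 54.7)² = 77.28²; (x + 93.4)² + (y − 51.6)² = 84.57²; (x − 153.0)² + (y + 121.0)² = 308.31².
Subtracting pairs of circle equations eliminates x²+y² and gives linear equations (the radical axes):
-191.8 x − 6.2 y = 7207.89
301.0 x − 351.4 y = -54031.20
Solving the 2×2 system: x ≈ -41.4, y ≈ 118.3 km.

(-41.4, 118.3)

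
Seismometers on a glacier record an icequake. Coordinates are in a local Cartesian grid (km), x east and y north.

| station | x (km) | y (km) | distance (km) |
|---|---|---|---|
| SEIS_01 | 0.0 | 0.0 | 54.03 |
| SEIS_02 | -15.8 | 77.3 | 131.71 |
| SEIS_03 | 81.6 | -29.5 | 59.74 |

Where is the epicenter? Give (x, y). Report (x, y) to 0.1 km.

24.8 km east, -48.0 km north

Circle about each station: x² + y² = 54.03²; (x + 15.8)² + (y − 77.3)² = 131.71²; (x − 81.6)² + (y + 29.5)² = 59.74².
Subtracting pairs of circle equations eliminates x²+y² and gives linear equations (the radical axes):
-31.6 x + 154.6 y = -8203.35
163.2 x − 59.0 y = 6879.18
Solving the 2×2 system: x ≈ 24.8, y ≈ -48.0 km.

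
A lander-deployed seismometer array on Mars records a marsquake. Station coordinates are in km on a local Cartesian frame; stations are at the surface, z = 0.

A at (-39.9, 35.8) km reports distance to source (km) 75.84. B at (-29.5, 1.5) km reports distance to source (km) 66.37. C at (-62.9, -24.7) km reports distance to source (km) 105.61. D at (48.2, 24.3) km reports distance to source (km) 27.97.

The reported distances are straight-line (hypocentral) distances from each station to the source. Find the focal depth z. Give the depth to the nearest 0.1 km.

z ≈ 21.3 km

Each station gives a sphere (x−x_i)² + (y−y_i)² + z² = d_i² (stations at z=0).
Subtracting the A sphere from B and C: z² cancels, leaving linear equations in x and y:
20.8 x − 68.6 y = -654.42
-46.0 x − 121.0 y = -3708.92
Solving: x ≈ 30.895, y ≈ 18.907 km (keep extra digits for the depth step; rounded: 30.9, 18.9).
Then from the A sphere: z² = 75.84² − (x + 39.9)² − (y − 35.8)² with x = 30.895, y = 18.907, so z ≈ 21.317 ≈ 21.3 km.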